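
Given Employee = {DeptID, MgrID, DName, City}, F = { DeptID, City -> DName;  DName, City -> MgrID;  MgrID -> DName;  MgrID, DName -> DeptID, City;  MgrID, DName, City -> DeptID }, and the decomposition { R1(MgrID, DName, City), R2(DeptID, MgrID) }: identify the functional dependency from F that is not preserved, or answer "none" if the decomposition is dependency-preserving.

Check DeptID, City → DName: no single fragment contains all of {DeptID, DName, City}, and the restricted closure of {DeptID, City} across the fragments never reaches {DName}.
DName, City → MgrID is preserved.
MgrID → DName is preserved.
MgrID, DName → DeptID, City is preserved.
MgrID, DName, City → DeptID is preserved.

DeptID, City -> DName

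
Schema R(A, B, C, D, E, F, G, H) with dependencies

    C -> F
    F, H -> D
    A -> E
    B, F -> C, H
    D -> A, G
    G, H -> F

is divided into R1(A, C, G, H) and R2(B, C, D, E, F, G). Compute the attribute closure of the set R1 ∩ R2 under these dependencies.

R1 ∩ R2 = {C, G}.
C → F applies, adding F
Closure: {C, F, G}.

C, F, G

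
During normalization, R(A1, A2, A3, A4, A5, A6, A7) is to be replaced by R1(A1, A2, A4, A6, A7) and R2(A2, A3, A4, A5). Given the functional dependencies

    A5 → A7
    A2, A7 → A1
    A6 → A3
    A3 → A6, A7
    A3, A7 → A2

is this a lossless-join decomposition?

No

Common attributes: R1 ∩ R2 = {A2, A4}.
No dependency enlarges {A2, A4}, so (A2, A4)⁺ = {A2, A4}.
The closure contains neither all of R1 = {A1, A2, A4, A6, A7} nor all of R2 = {A2, A3, A4, A5}, so the common attributes are not a superkey of either fragment. The join is lossy.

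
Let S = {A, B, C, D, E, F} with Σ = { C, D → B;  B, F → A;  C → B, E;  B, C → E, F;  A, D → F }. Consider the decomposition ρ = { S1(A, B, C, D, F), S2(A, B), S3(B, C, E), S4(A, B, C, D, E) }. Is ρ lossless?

Yes

Chase test. Columns are A, B, C, D, E, F; row i has aⱼ where attribute j ∈ Si, else bᵢⱼ.
Initial tableau (one row per fragment):
  row 1: a1 a2 a3 a4 b15 a6
  row 2: a1 a2 b23 b24 b25 b26
  row 3: b31 a2 a3 b34 a5 b36
  row 4: a1 a2 a3 a4 a5 b46
Rows 1 and 3 agree on C; apply C→B, E and equate their B, E entries.
Rows 1 and 3 agree on B, C; apply B, C→E, F and equate their E, F entries.
Rows 1 and 4 agree on B, C; apply B, C→E, F and equate their E, F entries.
Rows 1 and 3 agree on B, F; apply B, F→A and equate their A entries.
Row 1 is now all distinguished symbols — the join is lossless.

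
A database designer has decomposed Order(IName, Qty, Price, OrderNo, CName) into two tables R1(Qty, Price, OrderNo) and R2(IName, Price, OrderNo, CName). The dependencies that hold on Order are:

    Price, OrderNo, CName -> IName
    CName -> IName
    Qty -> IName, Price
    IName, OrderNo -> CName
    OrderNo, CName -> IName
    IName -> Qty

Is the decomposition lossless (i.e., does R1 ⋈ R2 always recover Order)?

Common attributes: R1 ∩ R2 = {Price, OrderNo}.
No dependency enlarges {Price, OrderNo}, so (Price, OrderNo)⁺ = {Price, OrderNo}.
The closure contains neither all of R1 = {Qty, Price, OrderNo} nor all of R2 = {IName, Price, OrderNo, CName}, so the common attributes are not a superkey of either fragment. The join is lossy.

No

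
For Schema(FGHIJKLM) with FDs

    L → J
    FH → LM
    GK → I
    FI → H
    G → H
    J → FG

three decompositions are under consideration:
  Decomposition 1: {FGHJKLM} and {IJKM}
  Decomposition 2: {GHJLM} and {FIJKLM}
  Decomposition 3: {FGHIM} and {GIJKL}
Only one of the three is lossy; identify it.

Decomposition 1: common = {JKM}, closure = {FGHIJKLM} → lossless.
Decomposition 2: common = {JLM}, closure = {FGHJLM} → lossless.
Decomposition 3: common = {GI}, closure = {GHI} → lossy.

Decomposition 3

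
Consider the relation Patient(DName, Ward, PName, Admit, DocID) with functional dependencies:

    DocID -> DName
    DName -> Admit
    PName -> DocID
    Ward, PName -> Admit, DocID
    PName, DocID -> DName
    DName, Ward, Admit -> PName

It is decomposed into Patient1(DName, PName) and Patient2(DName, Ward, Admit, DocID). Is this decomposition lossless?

Common attributes: Patient1 ∩ Patient2 = {DName}.
Closure of {DName}: DName → Admit applies, adding Admit. So (DName)⁺ = {DName, Admit}.
The closure contains neither all of Patient1 = {DName, PName} nor all of Patient2 = {DName, Ward, Admit, DocID}, so the common attributes are not a superkey of either fragment. The join is lossy.

No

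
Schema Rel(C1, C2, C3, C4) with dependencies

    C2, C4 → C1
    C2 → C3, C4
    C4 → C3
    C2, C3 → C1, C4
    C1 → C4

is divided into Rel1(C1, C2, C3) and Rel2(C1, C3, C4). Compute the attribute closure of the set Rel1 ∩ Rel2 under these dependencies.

C1, C3, C4

Rel1 ∩ Rel2 = {C1, C3}.
C1 → C4 applies, adding C4
Closure: {C1, C3, C4}.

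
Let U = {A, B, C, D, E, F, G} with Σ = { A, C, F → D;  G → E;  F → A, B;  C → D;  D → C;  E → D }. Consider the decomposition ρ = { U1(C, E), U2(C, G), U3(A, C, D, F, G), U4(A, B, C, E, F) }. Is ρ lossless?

No

Chase test. Columns are A, B, C, D, E, F, G; row i has aⱼ where attribute j ∈ Ui, else bᵢⱼ.
Initial tableau (one row per fragment):
  row 1: b11 b12 a3 b14 a5 b16 b17
  row 2: b21 b22 a3 b24 b25 b26 a7
  row 3: a1 b32 a3 a4 b35 a6 a7
  row 4: a1 a2 a3 b44 a5 a6 b47
Rows 3 and 4 agree on A, C, F; apply A, C, F→D and equate their D entries.
Rows 2 and 3 agree on G; apply G→E and equate their E entries.
Rows 3 and 4 agree on F; apply F→A, B and equate their A, B entries.
Rows 1 and 2 agree on C; apply C→D and equate their D entries.
Rows 1 and 3 agree on C; apply C→D and equate their D entries.
No row becomes fully distinguished — the join is lossy.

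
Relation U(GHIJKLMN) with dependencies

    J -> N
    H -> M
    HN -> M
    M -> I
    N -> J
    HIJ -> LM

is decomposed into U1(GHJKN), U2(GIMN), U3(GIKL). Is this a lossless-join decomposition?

Chase test. Columns are GHIJKLMN; row i has aⱼ where attribute j ∈ Ui, else bᵢⱼ.
Initial tableau (one row per fragment):
  row 1: a1 a2 b13 a4 a5 b16 b17 a8
  row 2: a1 b22 a3 b24 b25 b26 a7 a8
  row 3: a1 b32 a3 b34 a5 a6 b37 b38
Rows 1 and 2 agree on N; apply N→J and equate their J entries.
No row becomes fully distinguished — the join is lossy.

No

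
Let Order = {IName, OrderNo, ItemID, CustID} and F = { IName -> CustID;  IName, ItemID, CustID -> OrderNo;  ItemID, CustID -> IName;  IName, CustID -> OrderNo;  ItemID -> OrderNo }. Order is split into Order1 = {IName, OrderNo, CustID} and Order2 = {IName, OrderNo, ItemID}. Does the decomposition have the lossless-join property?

Common attributes: Order1 ∩ Order2 = {IName, OrderNo}.
Closure of {IName, OrderNo}: IName → CustID applies, adding CustID. So (IName, OrderNo)⁺ = {IName, OrderNo, CustID}.
This closure contains every attribute of Order1, so Order1 ∩ Order2 → Order1. The join is lossless.

Yes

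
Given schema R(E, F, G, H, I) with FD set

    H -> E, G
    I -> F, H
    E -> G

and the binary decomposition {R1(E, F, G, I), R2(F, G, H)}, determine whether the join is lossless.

Common attributes: R1 ∩ R2 = {F, G}.
No dependency enlarges {F, G}, so (F, G)⁺ = {F, G}.
The closure contains neither all of R1 = {E, F, G, I} nor all of R2 = {F, G, H}, so the common attributes are not a superkey of either fragment. The join is lossy.

No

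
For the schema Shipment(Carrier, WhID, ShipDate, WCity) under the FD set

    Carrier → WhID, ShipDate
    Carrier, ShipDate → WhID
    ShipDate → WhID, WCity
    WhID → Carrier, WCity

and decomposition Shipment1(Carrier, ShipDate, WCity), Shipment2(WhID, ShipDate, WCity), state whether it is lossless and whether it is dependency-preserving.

lossless and dependency-preserving

Lossless test: (ShipDate, WCity)⁺ = {Carrier, WhID, ShipDate, WCity}, which contains all of one fragment — lossless.
Dependency preservation: Carrier → WhID, ShipDate; Carrier, ShipDate → WhID; WhID → Carrier, WCity are not contained in any single fragment, but the restricted closure of each left-hand side across the fragments still reaches the right-hand side; the remaining FDs each lie inside some fragment. All dependencies are preserved.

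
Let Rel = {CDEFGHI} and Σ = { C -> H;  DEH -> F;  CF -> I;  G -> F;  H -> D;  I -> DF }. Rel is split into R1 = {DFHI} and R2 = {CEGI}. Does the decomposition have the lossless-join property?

Common attributes: R1 ∩ R2 = {I}.
Closure of {I}: I → DF applies, adding DF. So (I)⁺ = {DFI}.
The closure contains neither all of R1 = {DFHI} nor all of R2 = {CEGI}, so the common attributes are not a superkey of either fragment. The join is lossy.

No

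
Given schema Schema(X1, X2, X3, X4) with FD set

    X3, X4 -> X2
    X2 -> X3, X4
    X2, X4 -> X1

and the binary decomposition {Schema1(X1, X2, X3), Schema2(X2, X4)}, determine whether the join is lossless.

Common attributes: Schema1 ∩ Schema2 = {X2}.
Closure of {X2}: X2 → X3, X4 applies, adding X3, X4; X2, X4 → X1 applies, adding X1. So (X2)⁺ = {X1, X2, X3, X4}.
This closure contains every attribute of Schema1, so Schema1 ∩ Schema2 → Schema1. The join is lossless.

Yes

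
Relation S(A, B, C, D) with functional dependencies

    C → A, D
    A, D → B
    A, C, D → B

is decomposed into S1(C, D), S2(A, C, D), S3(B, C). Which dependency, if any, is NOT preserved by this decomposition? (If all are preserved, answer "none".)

Check A, D → B: no single fragment contains all of {A, B, D}, and the restricted closure of {A, D} across the fragments never reaches {B}.
C → A, D is preserved.
A, C, D → B is preserved.

A, D → B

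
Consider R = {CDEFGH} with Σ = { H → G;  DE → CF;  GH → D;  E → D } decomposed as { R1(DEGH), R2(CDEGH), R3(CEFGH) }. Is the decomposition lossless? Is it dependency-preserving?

lossless and dependency-preserving

Lossless test (chase): Rows 1 and 2 agree on DE; apply DE→CF and equate their CF entries. Rows 1 and 3 agree on GH; apply GH→D and equate their D entries. Rows 1 and 3 agree on DE; apply DE→CF and equate their CF entries. Row 1 is now all distinguished symbols — the join is lossless.
Dependency preservation: DE → CF is not contained in any single fragment, but the restricted closure of its left-hand side across the fragments still reaches the right-hand side; the remaining FDs each lie inside some fragment. All dependencies are preserved.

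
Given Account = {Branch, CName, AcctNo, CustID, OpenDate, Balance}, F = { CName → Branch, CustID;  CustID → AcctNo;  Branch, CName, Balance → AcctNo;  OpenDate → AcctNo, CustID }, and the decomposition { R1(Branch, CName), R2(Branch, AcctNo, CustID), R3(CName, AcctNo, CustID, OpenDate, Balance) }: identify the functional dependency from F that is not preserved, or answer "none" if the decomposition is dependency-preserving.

none

CName → Branch, CustID: restricted closure across fragments reaches Branch, CustID.
CustID → AcctNo lies within R2.
Branch, CName, Balance → AcctNo: restricted closure across fragments reaches AcctNo.
OpenDate → AcctNo, CustID lies within R3.
Every dependency is enforceable on the fragments, so the decomposition is dependency-preserving.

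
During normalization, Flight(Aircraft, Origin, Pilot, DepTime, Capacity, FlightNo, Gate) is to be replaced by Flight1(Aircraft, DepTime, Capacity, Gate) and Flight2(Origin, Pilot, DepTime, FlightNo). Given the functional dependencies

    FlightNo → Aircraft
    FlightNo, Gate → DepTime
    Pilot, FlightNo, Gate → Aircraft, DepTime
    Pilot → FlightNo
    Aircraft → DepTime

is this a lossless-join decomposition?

Common attributes: Flight1 ∩ Flight2 = {DepTime}.
No dependency enlarges {DepTime}, so (DepTime)⁺ = {DepTime}.
The closure contains neither all of Flight1 = {Aircraft, DepTime, Capacity, Gate} nor all of Flight2 = {Origin, Pilot, DepTime, FlightNo}, so the common attributes are not a superkey of either fragment. The join is lossy.

No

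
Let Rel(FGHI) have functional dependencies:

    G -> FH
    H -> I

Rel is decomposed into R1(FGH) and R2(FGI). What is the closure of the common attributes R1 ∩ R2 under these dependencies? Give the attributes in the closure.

R1 ∩ R2 = {FG}.
G → FH applies, adding H
H → I applies, adding I
Closure: {FGHI}.

FGHI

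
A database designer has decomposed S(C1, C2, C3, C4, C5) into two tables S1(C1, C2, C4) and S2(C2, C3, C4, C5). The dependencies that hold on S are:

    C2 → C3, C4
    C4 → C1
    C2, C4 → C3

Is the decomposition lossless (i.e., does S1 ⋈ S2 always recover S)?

Yes

Common attributes: S1 ∩ S2 = {C2, C4}.
Closure of {C2, C4}: C2 → C3, C4 applies, adding C3; C4 → C1 applies, adding C1. So (C2, C4)⁺ = {C1, C2, C3, C4}.
This closure contains every attribute of S1, so S1 ∩ S2 → S1. The join is lossless.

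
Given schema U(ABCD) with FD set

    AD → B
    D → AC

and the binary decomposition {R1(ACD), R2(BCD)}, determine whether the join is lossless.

Common attributes: R1 ∩ R2 = {CD}.
Closure of {CD}: D → AC applies, adding A; AD → B applies, adding B. So (CD)⁺ = {ABCD}.
This closure contains every attribute of R1, so R1 ∩ R2 → R1. The join is lossless.

Yes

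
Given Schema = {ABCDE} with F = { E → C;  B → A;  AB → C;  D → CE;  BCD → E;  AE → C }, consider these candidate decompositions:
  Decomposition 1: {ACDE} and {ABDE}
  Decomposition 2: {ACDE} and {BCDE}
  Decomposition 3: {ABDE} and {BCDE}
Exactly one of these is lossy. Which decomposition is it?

Decomposition 2

Decomposition 1: common = {ADE}, closure = {ACDE} → lossless.
Decomposition 2: common = {CDE}, closure = {CDE} → lossy.
Decomposition 3: common = {BDE}, closure = {ABCDE} → lossless.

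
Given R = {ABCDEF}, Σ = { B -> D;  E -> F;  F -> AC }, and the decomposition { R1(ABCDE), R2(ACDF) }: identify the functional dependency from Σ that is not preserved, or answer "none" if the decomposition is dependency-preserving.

E -> F

Check E → F: no single fragment contains all of {EF}, and the restricted closure of {E} across the fragments never reaches {F}.
B → D is preserved.
F → AC is preserved.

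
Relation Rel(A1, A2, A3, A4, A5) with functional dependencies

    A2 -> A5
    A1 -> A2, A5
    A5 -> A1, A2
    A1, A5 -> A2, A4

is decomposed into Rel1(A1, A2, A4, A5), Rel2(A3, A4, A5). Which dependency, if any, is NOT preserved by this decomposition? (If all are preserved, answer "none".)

A2 → A5 lies within Rel1.
A1 → A2, A5 lies within Rel1.
A5 → A1, A2 lies within Rel1.
A1, A5 → A2, A4 lies within Rel1.
Every dependency is enforceable on the fragments, so the decomposition is dependency-preserving.

none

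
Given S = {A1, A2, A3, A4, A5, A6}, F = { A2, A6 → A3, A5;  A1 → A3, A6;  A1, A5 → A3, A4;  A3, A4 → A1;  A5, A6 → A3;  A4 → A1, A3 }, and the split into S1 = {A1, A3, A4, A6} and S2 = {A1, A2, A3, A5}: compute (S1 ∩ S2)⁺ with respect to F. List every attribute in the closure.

A1, A3, A6

S1 ∩ S2 = {A1, A3}.
A1 → A3, A6 applies, adding A6
Closure: {A1, A3, A6}.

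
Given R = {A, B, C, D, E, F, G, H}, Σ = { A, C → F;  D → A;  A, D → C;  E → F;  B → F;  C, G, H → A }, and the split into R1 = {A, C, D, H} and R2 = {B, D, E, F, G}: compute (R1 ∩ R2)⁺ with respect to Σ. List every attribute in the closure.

R1 ∩ R2 = {D}.
D → A applies, adding A
A, D → C applies, adding C
A, C → F applies, adding F
Closure: {A, C, D, F}.

A, C, D, F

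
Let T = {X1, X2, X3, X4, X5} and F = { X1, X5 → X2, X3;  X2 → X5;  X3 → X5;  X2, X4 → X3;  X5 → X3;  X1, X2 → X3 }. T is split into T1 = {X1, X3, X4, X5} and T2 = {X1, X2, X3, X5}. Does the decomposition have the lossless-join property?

Common attributes: T1 ∩ T2 = {X1, X3, X5}.
Closure of {X1, X3, X5}: X1, X5 → X2, X3 applies, adding X2. So (X1, X3, X5)⁺ = {X1, X2, X3, X5}.
This closure contains every attribute of T2, so T1 ∩ T2 → T2. The join is lossless.

Yes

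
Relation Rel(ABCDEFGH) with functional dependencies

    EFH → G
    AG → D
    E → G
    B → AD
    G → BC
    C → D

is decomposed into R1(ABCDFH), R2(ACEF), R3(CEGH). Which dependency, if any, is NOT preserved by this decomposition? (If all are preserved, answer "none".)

Check G → BC: no single fragment contains all of {BCG}, and the restricted closure of {G} across the fragments never reaches {BC}.
EFH → G is preserved.
AG → D is preserved.
E → G is preserved.
B → AD is preserved.
C → D is preserved.

G → BC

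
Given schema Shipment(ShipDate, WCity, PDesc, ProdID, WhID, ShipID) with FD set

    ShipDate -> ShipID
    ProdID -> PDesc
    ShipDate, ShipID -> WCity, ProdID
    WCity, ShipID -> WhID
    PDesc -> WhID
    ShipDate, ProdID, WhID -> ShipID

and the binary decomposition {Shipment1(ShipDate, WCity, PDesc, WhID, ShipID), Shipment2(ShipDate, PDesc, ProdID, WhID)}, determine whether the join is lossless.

Common attributes: Shipment1 ∩ Shipment2 = {ShipDate, PDesc, WhID}.
Closure of {ShipDate, PDesc, WhID}: ShipDate → ShipID applies, adding ShipID; ShipDate, ShipID → WCity, ProdID applies, adding WCity, ProdID. So (ShipDate, PDesc, WhID)⁺ = {ShipDate, WCity, PDesc, ProdID, WhID, ShipID}.
This closure contains every attribute of Shipment1, so Shipment1 ∩ Shipment2 → Shipment1. The join is lossless.

Yes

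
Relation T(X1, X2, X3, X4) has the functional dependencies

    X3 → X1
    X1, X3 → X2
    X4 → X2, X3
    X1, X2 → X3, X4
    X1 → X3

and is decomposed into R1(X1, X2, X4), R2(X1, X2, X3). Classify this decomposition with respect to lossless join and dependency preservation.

lossless and dependency-preserving

Lossless test: (X1, X2)⁺ = {X1, X2, X3, X4}, which contains all of one fragment — lossless.
Dependency preservation: X4 → X2, X3; X1, X2 → X3, X4 are not contained in any single fragment, but the restricted closure of each left-hand side across the fragments still reaches the right-hand side; the remaining FDs each lie inside some fragment. All dependencies are preserved.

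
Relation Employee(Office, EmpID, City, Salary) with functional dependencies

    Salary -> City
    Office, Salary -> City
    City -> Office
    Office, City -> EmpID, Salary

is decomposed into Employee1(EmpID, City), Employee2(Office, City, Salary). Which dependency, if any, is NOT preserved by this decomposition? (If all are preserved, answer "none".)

none

Salary → City lies within Employee2.
Office, Salary → City lies within Employee2.
City → Office lies within Employee2.
Office, City → EmpID, Salary: restricted closure across fragments reaches EmpID, Salary.
Every dependency is enforceable on the fragments, so the decomposition is dependency-preserving.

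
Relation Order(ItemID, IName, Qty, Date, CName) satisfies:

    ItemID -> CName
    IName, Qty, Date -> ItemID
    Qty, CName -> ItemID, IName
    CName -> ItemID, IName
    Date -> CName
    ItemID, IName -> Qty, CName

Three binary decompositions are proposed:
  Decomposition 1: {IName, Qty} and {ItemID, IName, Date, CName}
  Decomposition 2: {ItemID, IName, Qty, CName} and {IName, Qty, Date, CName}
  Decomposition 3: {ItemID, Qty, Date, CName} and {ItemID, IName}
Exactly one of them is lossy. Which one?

Decomposition 1: common = {IName}, closure = {IName} → lossy.
Decomposition 2: common = {IName, Qty, CName}, closure = {ItemID, IName, Qty, CName} → lossless.
Decomposition 3: common = {ItemID}, closure = {ItemID, IName, Qty, CName} → lossless.

Decomposition 1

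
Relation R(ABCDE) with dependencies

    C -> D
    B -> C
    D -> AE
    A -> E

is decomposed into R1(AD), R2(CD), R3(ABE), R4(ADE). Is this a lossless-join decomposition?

Chase test. Columns are ABCDE; row i has aⱼ where attribute j ∈ Ri, else bᵢⱼ.
Initial tableau (one row per fragment):
  row 1: a1 b12 b13 a4 b15
  row 2: b21 b22 a3 a4 b25
  row 3: a1 a2 b33 b34 a5
  row 4: a1 b42 b43 a4 a5
Rows 1 and 2 agree on D; apply D→AE and equate their AE entries.
Rows 1 and 4 agree on D; apply D→AE and equate their AE entries.
No row becomes fully distinguished — the join is lossy.

No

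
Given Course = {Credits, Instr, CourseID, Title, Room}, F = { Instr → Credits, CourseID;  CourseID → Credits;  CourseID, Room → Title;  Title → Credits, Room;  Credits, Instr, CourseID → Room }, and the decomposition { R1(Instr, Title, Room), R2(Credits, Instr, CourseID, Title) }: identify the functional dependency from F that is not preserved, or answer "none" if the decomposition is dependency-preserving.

Check CourseID, Room → Title: no single fragment contains all of {CourseID, Title, Room}, and the restricted closure of {CourseID, Room} across the fragments never reaches {Title}.
Instr → Credits, CourseID is preserved.
CourseID → Credits is preserved.
Title → Credits, Room is preserved.
Credits, Instr, CourseID → Room is preserved.

CourseID, Room → Title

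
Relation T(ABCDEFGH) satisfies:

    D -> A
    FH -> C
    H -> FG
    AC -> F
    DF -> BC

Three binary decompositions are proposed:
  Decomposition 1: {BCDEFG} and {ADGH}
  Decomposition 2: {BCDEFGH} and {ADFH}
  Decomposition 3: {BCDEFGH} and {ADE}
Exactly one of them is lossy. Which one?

Decomposition 1

Decomposition 1: common = {DG}, closure = {ADG} → lossy.
Decomposition 2: common = {DFH}, closure = {ABCDFGH} → lossless.
Decomposition 3: common = {DE}, closure = {ADE} → lossless.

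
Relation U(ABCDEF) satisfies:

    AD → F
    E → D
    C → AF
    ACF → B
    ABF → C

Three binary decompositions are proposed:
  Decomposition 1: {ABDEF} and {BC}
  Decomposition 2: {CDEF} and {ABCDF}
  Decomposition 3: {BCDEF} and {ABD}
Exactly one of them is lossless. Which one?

Decomposition 2

Decomposition 1: common = {B}, closure = {B} → lossy.
Decomposition 2: common = {CDF}, closure = {ABCDF} → lossless.
Decomposition 3: common = {BD}, closure = {BD} → lossy.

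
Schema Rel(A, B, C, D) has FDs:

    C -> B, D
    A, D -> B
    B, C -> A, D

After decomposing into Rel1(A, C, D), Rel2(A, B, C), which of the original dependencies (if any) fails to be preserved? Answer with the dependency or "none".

A, D -> B

Check A, D → B: no single fragment contains all of {A, B, D}, and the restricted closure of {A, D} across the fragments never reaches {B}.
C → B, D is preserved.
B, C → A, D is preserved.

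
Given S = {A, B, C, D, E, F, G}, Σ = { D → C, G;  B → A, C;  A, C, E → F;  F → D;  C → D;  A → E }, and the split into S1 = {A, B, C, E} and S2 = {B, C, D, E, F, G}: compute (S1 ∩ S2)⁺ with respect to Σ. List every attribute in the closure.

S1 ∩ S2 = {B, C, E}.
B → A, C applies, adding A
A, C, E → F applies, adding F
F → D applies, adding D
D → C, G applies, adding G
Closure: {A, B, C, D, E, F, G}.

A, B, C, D, E, F, G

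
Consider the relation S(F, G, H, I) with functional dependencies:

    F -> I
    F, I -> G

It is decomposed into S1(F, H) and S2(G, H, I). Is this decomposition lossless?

No

Common attributes: S1 ∩ S2 = {H}.
No dependency enlarges {H}, so (H)⁺ = {H}.
The closure contains neither all of S1 = {F, H} nor all of S2 = {G, H, I}, so the common attributes are not a superkey of either fragment. The join is lossy.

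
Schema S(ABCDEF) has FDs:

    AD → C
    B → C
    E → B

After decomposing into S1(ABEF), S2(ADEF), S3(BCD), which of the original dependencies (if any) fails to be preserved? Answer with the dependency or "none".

AD → C

Check AD → C: no single fragment contains all of {ACD}, and the restricted closure of {AD} across the fragments never reaches {C}.
B → C is preserved.
E → B is preserved.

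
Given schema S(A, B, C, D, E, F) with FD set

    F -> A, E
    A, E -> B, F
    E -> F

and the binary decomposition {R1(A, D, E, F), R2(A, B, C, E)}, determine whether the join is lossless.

No

Common attributes: R1 ∩ R2 = {A, E}.
Closure of {A, E}: A, E → B, F applies, adding B, F. So (A, E)⁺ = {A, B, E, F}.
The closure contains neither all of R1 = {A, D, E, F} nor all of R2 = {A, B, C, E}, so the common attributes are not a superkey of either fragment. The join is lossy.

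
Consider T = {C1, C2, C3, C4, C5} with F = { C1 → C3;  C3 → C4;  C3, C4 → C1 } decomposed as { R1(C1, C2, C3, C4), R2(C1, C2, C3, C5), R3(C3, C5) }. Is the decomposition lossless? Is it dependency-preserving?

Lossless test (chase): Rows 1 and 2 agree on C3; apply C3→C4 and equate their C4 entries. Rows 1 and 3 agree on C3; apply C3→C4 and equate their C4 entries. Rows 1 and 3 agree on C3, C4; apply C3, C4→C1 and equate their C1 entries. Row 2 is now all distinguished symbols — the join is lossless.
Dependency preservation: every FD's attributes lie within a single fragment, so each can be enforced locally — preserved.

lossless and dependency-preserving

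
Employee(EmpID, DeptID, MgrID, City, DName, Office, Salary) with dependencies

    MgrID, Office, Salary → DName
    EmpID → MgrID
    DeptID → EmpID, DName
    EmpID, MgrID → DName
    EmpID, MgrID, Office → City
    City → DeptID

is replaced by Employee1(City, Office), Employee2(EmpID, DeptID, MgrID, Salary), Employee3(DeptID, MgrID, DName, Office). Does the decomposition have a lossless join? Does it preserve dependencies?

lossy and not dependency-preserving

Lossless test (chase): Rows 2 and 3 agree on DeptID; apply DeptID→EmpID, DName and equate their EmpID, DName entries. No row becomes fully distinguished — the join is lossy.
Dependency preservation: the restricted closure of {MgrID, Office, Salary} across the fragments never reaches {DName}, so MgrID, Office, Salary → DName cannot be enforced without a join — not preserved.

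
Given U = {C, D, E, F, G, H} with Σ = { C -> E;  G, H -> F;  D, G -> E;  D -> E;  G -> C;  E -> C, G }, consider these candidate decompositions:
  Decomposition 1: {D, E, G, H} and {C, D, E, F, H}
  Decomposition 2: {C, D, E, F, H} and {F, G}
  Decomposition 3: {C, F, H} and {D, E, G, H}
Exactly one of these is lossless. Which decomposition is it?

Decomposition 1

Decomposition 1: common = {D, E, H}, closure = {C, D, E, F, G, H} → lossless.
Decomposition 2: common = {F}, closure = {F} → lossy.
Decomposition 3: common = {H}, closure = {H} → lossy.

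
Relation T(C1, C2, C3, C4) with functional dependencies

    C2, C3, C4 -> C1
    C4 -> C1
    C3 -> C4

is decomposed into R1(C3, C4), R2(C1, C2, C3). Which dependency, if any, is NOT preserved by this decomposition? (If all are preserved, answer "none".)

C4 -> C1

Check C4 → C1: no single fragment contains all of {C1, C4}, and the restricted closure of {C4} across the fragments never reaches {C1}.
C2, C3, C4 → C1 is preserved.
C3 → C4 is preserved.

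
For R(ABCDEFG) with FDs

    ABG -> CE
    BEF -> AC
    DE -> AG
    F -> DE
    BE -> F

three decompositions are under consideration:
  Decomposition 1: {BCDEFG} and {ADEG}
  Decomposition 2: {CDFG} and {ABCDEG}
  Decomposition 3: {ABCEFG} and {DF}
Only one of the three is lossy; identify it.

Decomposition 1: common = {DEG}, closure = {ADEG} → lossless.
Decomposition 2: common = {CDG}, closure = {CDG} → lossy.
Decomposition 3: common = {F}, closure = {ADEFG} → lossless.

Decomposition 2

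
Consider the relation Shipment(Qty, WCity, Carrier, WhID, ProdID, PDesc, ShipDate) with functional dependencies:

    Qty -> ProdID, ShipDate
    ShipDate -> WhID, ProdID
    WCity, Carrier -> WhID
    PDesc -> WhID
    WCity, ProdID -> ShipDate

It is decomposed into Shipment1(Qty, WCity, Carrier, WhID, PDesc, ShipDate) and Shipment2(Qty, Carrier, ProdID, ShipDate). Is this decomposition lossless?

Common attributes: Shipment1 ∩ Shipment2 = {Qty, Carrier, ShipDate}.
Closure of {Qty, Carrier, ShipDate}: Qty → ProdID, ShipDate applies, adding ProdID; ShipDate → WhID, ProdID applies, adding WhID. So (Qty, Carrier, ShipDate)⁺ = {Qty, Carrier, WhID, ProdID, ShipDate}.
This closure contains every attribute of Shipment2, so Shipment1 ∩ Shipment2 → Shipment2. The join is lossless.

Yes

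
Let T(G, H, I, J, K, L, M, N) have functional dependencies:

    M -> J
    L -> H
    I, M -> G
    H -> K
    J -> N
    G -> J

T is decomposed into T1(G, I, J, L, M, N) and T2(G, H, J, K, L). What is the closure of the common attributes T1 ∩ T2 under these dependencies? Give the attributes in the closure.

G, H, J, K, L, N

T1 ∩ T2 = {G, J, L}.
L → H applies, adding H
H → K applies, adding K
J → N applies, adding N
Closure: {G, H, J, K, L, N}.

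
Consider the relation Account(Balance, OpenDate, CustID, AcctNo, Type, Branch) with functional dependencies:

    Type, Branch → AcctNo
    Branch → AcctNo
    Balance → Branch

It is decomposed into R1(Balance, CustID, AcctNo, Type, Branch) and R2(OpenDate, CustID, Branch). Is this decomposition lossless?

No

Common attributes: R1 ∩ R2 = {CustID, Branch}.
Closure of {CustID, Branch}: Branch → AcctNo applies, adding AcctNo. So (CustID, Branch)⁺ = {CustID, AcctNo, Branch}.
The closure contains neither all of R1 = {Balance, CustID, AcctNo, Type, Branch} nor all of R2 = {OpenDate, CustID, Branch}, so the common attributes are not a superkey of either fragment. The join is lossy.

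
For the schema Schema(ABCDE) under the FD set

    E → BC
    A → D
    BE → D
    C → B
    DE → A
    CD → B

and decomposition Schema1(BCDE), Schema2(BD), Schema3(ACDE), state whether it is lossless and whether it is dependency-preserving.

Lossless test (chase): Rows 1 and 3 agree on E; apply E→BC and equate their BC entries. Rows 1 and 3 agree on DE; apply DE→A and equate their A entries. Row 1 is now all distinguished symbols — the join is lossless.
Dependency preservation: every FD's attributes lie within a single fragment, so each can be enforced locally — preserved.

lossless and dependency-preserving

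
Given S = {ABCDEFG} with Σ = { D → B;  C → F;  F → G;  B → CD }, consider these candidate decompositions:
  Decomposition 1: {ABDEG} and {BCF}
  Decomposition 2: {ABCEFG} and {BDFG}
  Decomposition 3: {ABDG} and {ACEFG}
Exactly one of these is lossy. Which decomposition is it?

Decomposition 3

Decomposition 1: common = {B}, closure = {BCDFG} → lossless.
Decomposition 2: common = {BFG}, closure = {BCDFG} → lossless.
Decomposition 3: common = {AG}, closure = {AG} → lossy.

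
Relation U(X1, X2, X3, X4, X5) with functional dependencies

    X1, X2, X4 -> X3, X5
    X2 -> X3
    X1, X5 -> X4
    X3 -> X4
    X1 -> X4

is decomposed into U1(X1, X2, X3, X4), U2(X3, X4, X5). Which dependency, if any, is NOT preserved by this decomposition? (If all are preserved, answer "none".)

X1, X2, X4 -> X3, X5

Check X1, X2, X4 → X3, X5: no single fragment contains all of {X1, X2, X3, X4, X5}, and the restricted closure of {X1, X2, X4} across the fragments never reaches {X3, X5}.
X2 → X3 is preserved.
X1, X5 → X4 is preserved.
X3 → X4 is preserved.
X1 → X4 is preserved.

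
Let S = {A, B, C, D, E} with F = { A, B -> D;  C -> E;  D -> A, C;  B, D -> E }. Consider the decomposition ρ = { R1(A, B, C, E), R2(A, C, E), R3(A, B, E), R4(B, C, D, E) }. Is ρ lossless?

No

Chase test. Columns are A, B, C, D, E; row i has aⱼ where attribute j ∈ Ri, else bᵢⱼ.
Initial tableau (one row per fragment):
  row 1: a1 a2 a3 b14 a5
  row 2: a1 b22 a3 b24 a5
  row 3: a1 a2 b33 b34 a5
  row 4: b41 a2 a3 a4 a5
Rows 1 and 3 agree on A, B; apply A, B→D and equate their D entries.
Rows 1 and 3 agree on D; apply D→A, C and equate their A, C entries.
No row becomes fully distinguished — the join is lossy.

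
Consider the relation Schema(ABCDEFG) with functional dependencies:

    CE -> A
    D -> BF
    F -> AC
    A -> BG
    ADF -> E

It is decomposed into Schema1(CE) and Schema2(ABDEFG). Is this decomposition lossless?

No

Common attributes: Schema1 ∩ Schema2 = {E}.
No dependency enlarges {E}, so (E)⁺ = {E}.
The closure contains neither all of Schema1 = {CE} nor all of Schema2 = {ABDEFG}, so the common attributes are not a superkey of either fragment. The join is lossy.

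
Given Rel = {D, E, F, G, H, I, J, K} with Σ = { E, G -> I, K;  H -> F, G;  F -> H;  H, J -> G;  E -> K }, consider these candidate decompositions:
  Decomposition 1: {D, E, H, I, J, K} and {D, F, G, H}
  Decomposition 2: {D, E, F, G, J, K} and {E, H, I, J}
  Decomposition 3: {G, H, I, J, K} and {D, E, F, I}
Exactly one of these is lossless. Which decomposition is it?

Decomposition 1: common = {D, H}, closure = {D, F, G, H} → lossless.
Decomposition 2: common = {E, J}, closure = {E, J, K} → lossy.
Decomposition 3: common = {I}, closure = {I} → lossy.

Decomposition 1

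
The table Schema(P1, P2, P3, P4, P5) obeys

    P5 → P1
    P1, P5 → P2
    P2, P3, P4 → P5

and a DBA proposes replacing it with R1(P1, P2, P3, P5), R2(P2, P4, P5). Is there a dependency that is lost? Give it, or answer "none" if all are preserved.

Check P2, P3, P4 → P5: no single fragment contains all of {P2, P3, P4, P5}, and the restricted closure of {P2, P3, P4} across the fragments never reaches {P5}.
P5 → P1 is preserved.
P1, P5 → P2 is preserved.

P2, P3, P4 → P5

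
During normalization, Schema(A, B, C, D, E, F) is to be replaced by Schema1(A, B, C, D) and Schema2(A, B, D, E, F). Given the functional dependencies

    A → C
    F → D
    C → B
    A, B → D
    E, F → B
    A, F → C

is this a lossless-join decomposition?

Common attributes: Schema1 ∩ Schema2 = {A, B, D}.
Closure of {A, B, D}: A → C applies, adding C. So (A, B, D)⁺ = {A, B, C, D}.
This closure contains every attribute of Schema1, so Schema1 ∩ Schema2 → Schema1. The join is lossless.

Yes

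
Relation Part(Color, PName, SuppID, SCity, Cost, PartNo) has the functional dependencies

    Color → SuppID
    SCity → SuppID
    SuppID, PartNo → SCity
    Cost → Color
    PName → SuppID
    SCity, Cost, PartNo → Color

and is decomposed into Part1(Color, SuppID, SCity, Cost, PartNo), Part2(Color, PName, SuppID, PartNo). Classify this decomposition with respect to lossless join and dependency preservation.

lossy but dependency-preserving

Lossless test: (Color, SuppID, PartNo)⁺ = {Color, SuppID, SCity, PartNo}, which is a superkey of neither fragment — lossy.
Dependency preservation: every FD's attributes lie within a single fragment, so each can be enforced locally — preserved.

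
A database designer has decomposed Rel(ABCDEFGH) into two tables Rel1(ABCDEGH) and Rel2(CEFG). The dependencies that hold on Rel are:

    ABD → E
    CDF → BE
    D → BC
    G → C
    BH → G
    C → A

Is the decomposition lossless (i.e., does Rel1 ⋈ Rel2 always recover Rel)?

Common attributes: Rel1 ∩ Rel2 = {CEG}.
Closure of {CEG}: C → A applies, adding A. So (CEG)⁺ = {ACEG}.
The closure contains neither all of Rel1 = {ABCDEGH} nor all of Rel2 = {CEFG}, so the common attributes are not a superkey of either fragment. The join is lossy.

No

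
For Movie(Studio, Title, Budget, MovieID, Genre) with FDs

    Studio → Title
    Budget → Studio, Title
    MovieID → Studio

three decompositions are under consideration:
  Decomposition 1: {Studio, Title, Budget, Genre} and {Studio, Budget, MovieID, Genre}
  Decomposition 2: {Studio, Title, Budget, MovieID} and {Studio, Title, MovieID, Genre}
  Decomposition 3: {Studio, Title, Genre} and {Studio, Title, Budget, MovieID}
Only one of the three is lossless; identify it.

Decomposition 1

Decomposition 1: common = {Studio, Budget, Genre}, closure = {Studio, Title, Budget, Genre} → lossless.
Decomposition 2: common = {Studio, Title, MovieID}, closure = {Studio, Title, MovieID} → lossy.
Decomposition 3: common = {Studio, Title}, closure = {Studio, Title} → lossy.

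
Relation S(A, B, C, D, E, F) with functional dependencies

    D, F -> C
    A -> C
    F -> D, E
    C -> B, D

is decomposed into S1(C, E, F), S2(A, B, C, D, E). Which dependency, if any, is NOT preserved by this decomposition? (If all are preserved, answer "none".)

none

D, F → C: restricted closure across fragments reaches C.
A → C lies within S2.
F → D, E: restricted closure across fragments reaches D, E.
C → B, D lies within S2.
Every dependency is enforceable on the fragments, so the decomposition is dependency-preserving.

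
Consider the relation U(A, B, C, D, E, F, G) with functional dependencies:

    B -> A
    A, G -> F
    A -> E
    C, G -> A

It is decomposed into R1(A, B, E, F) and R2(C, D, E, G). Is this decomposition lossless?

No

Common attributes: R1 ∩ R2 = {E}.
No dependency enlarges {E}, so (E)⁺ = {E}.
The closure contains neither all of R1 = {A, B, E, F} nor all of R2 = {C, D, E, G}, so the common attributes are not a superkey of either fragment. The join is lossy.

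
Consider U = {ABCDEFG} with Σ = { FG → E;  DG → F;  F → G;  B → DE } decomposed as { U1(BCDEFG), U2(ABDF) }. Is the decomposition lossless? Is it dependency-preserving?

lossy but dependency-preserving

Lossless test: (BDF)⁺ = {BDEFG}, which is a superkey of neither fragment — lossy.
Dependency preservation: every FD's attributes lie within a single fragment, so each can be enforced locally — preserved.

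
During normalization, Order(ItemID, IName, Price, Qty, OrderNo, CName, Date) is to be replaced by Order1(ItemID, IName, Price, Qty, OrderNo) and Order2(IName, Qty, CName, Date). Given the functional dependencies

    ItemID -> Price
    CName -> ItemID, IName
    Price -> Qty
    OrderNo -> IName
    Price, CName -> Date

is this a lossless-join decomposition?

No

Common attributes: Order1 ∩ Order2 = {IName, Qty}.
No dependency enlarges {IName, Qty}, so (IName, Qty)⁺ = {IName, Qty}.
The closure contains neither all of Order1 = {ItemID, IName, Price, Qty, OrderNo} nor all of Order2 = {IName, Qty, CName, Date}, so the common attributes are not a superkey of either fragment. The join is lossy.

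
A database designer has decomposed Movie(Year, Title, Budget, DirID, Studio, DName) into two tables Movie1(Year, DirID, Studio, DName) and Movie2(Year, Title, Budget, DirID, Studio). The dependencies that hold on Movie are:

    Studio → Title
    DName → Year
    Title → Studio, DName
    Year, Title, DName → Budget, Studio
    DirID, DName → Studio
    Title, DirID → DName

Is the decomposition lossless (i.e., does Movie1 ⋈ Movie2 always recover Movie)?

Yes

Common attributes: Movie1 ∩ Movie2 = {Year, DirID, Studio}.
Closure of {Year, DirID, Studio}: Studio → Title applies, adding Title; Title → Studio, DName applies, adding DName; Year, Title, DName → Budget, Studio applies, adding Budget. So (Year, DirID, Studio)⁺ = {Year, Title, Budget, DirID, Studio, DName}.
This closure contains every attribute of Movie1, so Movie1 ∩ Movie2 → Movie1. The join is lossless.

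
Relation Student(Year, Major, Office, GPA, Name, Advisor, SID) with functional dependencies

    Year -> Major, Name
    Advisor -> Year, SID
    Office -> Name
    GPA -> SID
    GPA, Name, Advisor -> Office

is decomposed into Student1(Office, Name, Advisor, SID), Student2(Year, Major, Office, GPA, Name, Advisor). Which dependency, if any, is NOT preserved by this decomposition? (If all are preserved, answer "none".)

Check GPA → SID: no single fragment contains all of {GPA, SID}, and the restricted closure of {GPA} across the fragments never reaches {SID}.
Year → Major, Name is preserved.
Advisor → Year, SID is preserved.
Office → Name is preserved.
GPA, Name, Advisor → Office is preserved.

GPA -> SID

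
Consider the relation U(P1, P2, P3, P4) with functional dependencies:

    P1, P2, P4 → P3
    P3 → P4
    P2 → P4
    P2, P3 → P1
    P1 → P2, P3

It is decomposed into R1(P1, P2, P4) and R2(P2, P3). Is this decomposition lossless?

No

Common attributes: R1 ∩ R2 = {P2}.
Closure of {P2}: P2 → P4 applies, adding P4. So (P2)⁺ = {P2, P4}.
The closure contains neither all of R1 = {P1, P2, P4} nor all of R2 = {P2, P3}, so the common attributes are not a superkey of either fragment. The join is lossy.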